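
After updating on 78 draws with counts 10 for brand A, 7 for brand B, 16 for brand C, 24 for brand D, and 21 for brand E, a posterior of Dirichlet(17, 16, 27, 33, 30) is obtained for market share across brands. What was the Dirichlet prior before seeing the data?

Dirichlet(7, 9, 11, 9, 9)

For a Dirichlet(α) prior with multinomial counts c, the posterior is Dirichlet(α + c) componentwise.
Subtract each count from the matching posterior parameter: 17−10=7, 16−7=9, 27−16=11, 33−24=9, 30−21=9.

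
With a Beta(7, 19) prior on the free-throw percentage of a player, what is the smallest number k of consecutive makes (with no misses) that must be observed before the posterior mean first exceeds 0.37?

k = 5

After k makes and 0 misses the posterior is Beta(7+k, 19), with mean (7+k)/(7+19+k).
Set (7+k)/(26+k) > 0.37 and solve: k > (0.37·26 − 7)/(1 − 0.37) = 4.159.
The smallest integer exceeding 4.159 is 5.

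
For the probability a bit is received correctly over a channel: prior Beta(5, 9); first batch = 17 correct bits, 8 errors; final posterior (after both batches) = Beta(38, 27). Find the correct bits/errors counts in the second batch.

Because Beta–binomial updating is additive in the counts, the combined data contributed (α_post−α_prior, β_post−β_prior) successes and failures.
Total across both batches: 38−5=33 correct bits, 27−9=18 errors.
Subtract the first batch: 33−17=16 correct bits and 18−8=10 errors.

16 correct bits and 10 errors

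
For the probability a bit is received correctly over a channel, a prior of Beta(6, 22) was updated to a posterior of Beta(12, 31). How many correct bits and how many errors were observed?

A Beta(a, b) prior with s successes and f failures in binomial data gives a Beta(a+s, b+f) posterior.
Match parameters: s=12−6=6, f=31−22=9.

6 correct bits and 9 errors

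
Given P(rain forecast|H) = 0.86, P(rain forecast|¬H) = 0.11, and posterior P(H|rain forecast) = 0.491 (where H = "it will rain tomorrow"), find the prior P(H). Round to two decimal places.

Bayes' rule in odds form gives O(H|E) = O(H)·[P(E|H)/P(E|¬H)], hence O(H) = O(H|E)/LR.
Posterior odds = 0.491/(1−0.491) = 0.9646. LR = 0.86/0.11 = 7.8182.
Prior odds = 0.9646/7.8182 = 0.1234, so P(H) = 0.1234/(1+0.1234) ≈ 0.11.

P(H) = 0.11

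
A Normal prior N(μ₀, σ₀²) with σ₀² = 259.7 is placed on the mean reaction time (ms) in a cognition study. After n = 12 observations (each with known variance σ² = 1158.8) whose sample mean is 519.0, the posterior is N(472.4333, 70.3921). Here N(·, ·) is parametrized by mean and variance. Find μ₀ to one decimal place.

With known observation variance, the Normal–Normal posterior has precision τ_n = τ₀ + n/σ² and mean μ_n = (τ₀μ₀ + (n/σ²)x̄)/τ_n.
Here τ₀ = 1/259.7 = 0.003851 and τ_data = 12/1158.8 = 0.010356, so τ_n = 0.014207.
Rearranging for μ₀: μ₀ = (μ_n·τ_n − τ_data·x̄)/τ₀ = (472.4333·0.014207 − 0.010356·519.0) / 0.003851 = 1.337096/0.003851 ≈ 347.2.

μ₀ = 347.2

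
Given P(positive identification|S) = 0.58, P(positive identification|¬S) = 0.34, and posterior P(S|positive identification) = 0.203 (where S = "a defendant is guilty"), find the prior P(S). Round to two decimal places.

In odds form, posterior odds = prior odds × likelihood ratio, so prior odds = posterior odds ÷ LR.
Posterior odds = 0.203/(1−0.203) = 0.2547. LR = 0.58/0.34 = 1.7059.
Prior odds = 0.2547/1.7059 = 0.1493, so P(S) = 0.1493/(1+0.1493) ≈ 0.13.

P(S) = 0.13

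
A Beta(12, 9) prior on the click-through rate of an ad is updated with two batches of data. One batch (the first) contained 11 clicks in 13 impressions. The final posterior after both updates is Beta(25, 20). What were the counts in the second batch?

2 clicks and 9 non-clicks

Sequential conjugate updates are equivalent to a single update on the pooled data, so total successes = posterior α − prior α and total failures = posterior β − prior β.
Total across both batches: 25−12=13 clicks, 20−9=11 non-clicks.
Subtract the first batch: 13−11=2 clicks and 11−2=9 non-clicks.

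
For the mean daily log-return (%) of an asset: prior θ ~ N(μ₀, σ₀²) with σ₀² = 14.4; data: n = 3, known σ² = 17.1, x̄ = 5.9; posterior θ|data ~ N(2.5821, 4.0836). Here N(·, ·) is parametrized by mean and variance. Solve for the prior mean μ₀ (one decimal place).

The posterior mean is a precision-weighted average: μ_n = (τ₀μ₀ + τ_data·x̄)/(τ₀+τ_data), with τ₀=1/σ₀² and τ_data=n/σ².
Here τ₀ = 1/14.4 = 0.069444 and τ_data = 3/17.1 = 0.175439, so τ_n = 0.244883.
Rearranging for μ₀: μ₀ = (μ_n·τ_n − τ_data·x̄)/τ₀ = (2.5821·0.244883 − 0.175439·5.9) / 0.069444 = -0.402778/0.069444 ≈ -5.8.

μ₀ = -5.8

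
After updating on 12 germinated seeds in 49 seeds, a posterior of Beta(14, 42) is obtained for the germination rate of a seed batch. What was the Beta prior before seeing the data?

A Beta(a, b) prior with s successes and f failures in binomial data gives a Beta(a+s, b+f) posterior.
So a = 14 − 12 = 2 and b = 42 − 37 = 5.

Beta(2, 5)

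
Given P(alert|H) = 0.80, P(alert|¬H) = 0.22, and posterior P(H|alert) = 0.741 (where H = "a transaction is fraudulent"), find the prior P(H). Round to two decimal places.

Bayes' rule in odds form gives O(H|E) = O(H)·[P(E|H)/P(E|¬H)], hence O(H) = O(H|E)/LR.
Posterior odds = 0.741/(1−0.741) = 2.8610. LR = 0.80/0.22 = 3.6364.
Prior odds = 2.8610/3.6364 = 0.7868, so P(H) = 0.7868/(1+0.7868) ≈ 0.44.

P(H) = 0.44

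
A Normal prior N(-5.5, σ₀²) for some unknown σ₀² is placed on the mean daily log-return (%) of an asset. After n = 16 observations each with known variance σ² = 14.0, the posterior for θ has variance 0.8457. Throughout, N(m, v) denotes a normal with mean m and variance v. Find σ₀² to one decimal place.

σ₀² = 25.3

Posterior precision equals prior precision plus data precision: 1/σ_n² = 1/σ₀² + n/σ².
So 1/σ₀² = 1/0.8457 − 16/14.0 = 1.182452 − 1.142857 = 0.039595.
Hence σ₀² = 1/0.039595 ≈ 25.3.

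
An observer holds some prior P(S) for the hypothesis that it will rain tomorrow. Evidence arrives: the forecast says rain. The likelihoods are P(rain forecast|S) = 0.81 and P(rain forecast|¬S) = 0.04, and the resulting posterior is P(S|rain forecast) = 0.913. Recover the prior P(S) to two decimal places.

In odds form, posterior odds = prior odds × likelihood ratio, so prior odds = posterior odds ÷ LR.
Posterior odds = 0.913/(1−0.913) = 10.4943. LR = 0.81/0.04 = 20.2500.
Prior odds = 10.4943/20.2500 = 0.5182, so P(S) = 0.5182/(1+0.5182) ≈ 0.34.

P(S) = 0.34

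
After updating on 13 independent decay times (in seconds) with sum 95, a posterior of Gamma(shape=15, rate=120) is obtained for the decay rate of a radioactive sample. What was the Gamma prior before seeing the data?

Gamma–exponential conjugacy: posterior shape = α + n, posterior rate = β + Σtᵢ.
So α = 15 − 13 = 2 and β = 120 − 95 = 25.

Gamma(shape=2, rate=25)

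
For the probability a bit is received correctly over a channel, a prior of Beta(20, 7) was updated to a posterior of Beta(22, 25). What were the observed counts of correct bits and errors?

2 correct bits and 18 errors

Under Beta–binomial conjugacy the posterior parameters are (a+s, b+f).
So s = 22 − 20 = 2 and f = 25 − 7 = 18.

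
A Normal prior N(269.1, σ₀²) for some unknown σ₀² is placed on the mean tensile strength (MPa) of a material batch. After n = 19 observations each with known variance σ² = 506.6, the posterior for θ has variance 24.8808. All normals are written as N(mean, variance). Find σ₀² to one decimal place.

Posterior precision equals prior precision plus data precision: 1/σ_n² = 1/σ₀² + n/σ².
So 1/σ₀² = 1/24.8808 − 19/506.6 = 0.040192 − 0.037505 = 0.002687.
Hence σ₀² = 1/0.002687 ≈ 372.2.

σ₀² = 372.2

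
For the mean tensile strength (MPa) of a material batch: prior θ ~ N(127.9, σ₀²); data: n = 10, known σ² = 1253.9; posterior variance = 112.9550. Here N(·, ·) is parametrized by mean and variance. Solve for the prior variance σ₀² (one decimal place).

σ₀² = 1139.0

Posterior precision equals prior precision plus data precision: 1/σ_n² = 1/σ₀² + n/σ².
So 1/σ₀² = 1/112.9550 − 10/1253.9 = 0.008853 − 0.007975 = 0.000878.
Hence σ₀² = 1/0.000878 ≈ 1139.0.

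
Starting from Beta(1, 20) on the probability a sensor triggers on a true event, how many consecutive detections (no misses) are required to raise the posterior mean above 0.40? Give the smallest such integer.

After k detections and 0 misses the posterior is Beta(1+k, 20), with mean (1+k)/(1+20+k).
Set (1+k)/(21+k) > 0.40 and solve: k > (0.40·21 − 1)/(1 − 0.40) = 12.333.
The smallest integer exceeding 12.333 is 13.

k = 13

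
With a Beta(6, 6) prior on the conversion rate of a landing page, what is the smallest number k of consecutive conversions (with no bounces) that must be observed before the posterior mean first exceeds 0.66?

k = 6

After k conversions and 0 bounces the posterior is Beta(6+k, 6), with mean (6+k)/(6+6+k).
Set (6+k)/(12+k) > 0.66 and solve: k > (0.66·12 − 6)/(1 − 0.66) = 5.647.
The smallest integer exceeding 5.647 is 6, and checking k=6: (12)/(18) = 0.6667 > 0.66.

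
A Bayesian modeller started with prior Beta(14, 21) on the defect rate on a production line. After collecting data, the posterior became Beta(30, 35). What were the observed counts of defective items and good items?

Beta is conjugate to the binomial likelihood: posterior = Beta(α+s, β+f).
So s = 30 − 14 = 16 and f = 35 − 21 = 14.

16 defective items and 14 good items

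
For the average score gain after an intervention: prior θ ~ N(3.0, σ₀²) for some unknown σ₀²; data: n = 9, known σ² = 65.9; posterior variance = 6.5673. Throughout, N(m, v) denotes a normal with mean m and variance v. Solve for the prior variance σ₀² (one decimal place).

Posterior precision equals prior precision plus data precision: 1/σ_n² = 1/σ₀² + n/σ².
So 1/σ₀² = 1/6.5673 − 9/65.9 = 0.152270 − 0.136571 = 0.015699.
Hence σ₀² = 1/0.015699 ≈ 63.7.

σ₀² = 63.7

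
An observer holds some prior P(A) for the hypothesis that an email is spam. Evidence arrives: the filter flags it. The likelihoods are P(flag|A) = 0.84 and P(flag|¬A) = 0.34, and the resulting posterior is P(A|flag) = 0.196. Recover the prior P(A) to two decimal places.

Bayes' rule in odds form gives O(A|E) = O(A)·[P(E|A)/P(E|¬A)], hence O(A) = O(A|E)/LR.
Posterior odds = 0.196/(1−0.196) = 0.2438. LR = 0.84/0.34 = 2.4706.
Prior odds = 0.2438/2.4706 = 0.0987, so P(A) = 0.0987/(1+0.0987) ≈ 0.09.

P(A) = 0.09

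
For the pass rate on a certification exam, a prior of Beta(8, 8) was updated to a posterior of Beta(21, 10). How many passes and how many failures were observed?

13 passes and 2 failures

A Beta(α, β) prior with s successes and f failures in binomial data gives a Beta(α+s, β+f) posterior.
So s = 21 − 8 = 13 and f = 10 − 8 = 2.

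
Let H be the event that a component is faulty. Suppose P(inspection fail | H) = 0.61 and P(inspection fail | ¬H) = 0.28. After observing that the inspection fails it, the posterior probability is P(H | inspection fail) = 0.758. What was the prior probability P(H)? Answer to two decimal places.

In odds form, posterior odds = prior odds × likelihood ratio, so prior odds = posterior odds ÷ LR.
Posterior odds = 0.758/(1−0.758) = 3.1322. LR = 0.61/0.28 = 2.1786.
Prior odds = 3.1322/2.1786 = 1.4377, so P(H) = 1.4377/(1+1.4377) ≈ 0.59.

P(H) = 0.59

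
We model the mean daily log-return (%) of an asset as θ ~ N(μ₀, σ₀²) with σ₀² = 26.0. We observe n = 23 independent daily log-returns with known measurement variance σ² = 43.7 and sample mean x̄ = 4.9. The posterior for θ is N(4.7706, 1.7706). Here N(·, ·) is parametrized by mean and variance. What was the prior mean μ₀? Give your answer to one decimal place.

With known observation variance, the Normal–Normal posterior has precision τ_n = τ₀ + n/σ² and mean μ_n = (τ₀μ₀ + (n/σ²)x̄)/τ_n.
Here τ₀ = 1/26.0 = 0.038462 and τ_data = 23/43.7 = 0.526316, so τ_n = 0.564778.
Rearranging for μ₀: μ₀ = (μ_n·τ_n − τ_data·x̄)/τ₀ = (4.7706·0.564778 − 0.526316·4.9) / 0.038462 = 0.115382/0.038462 ≈ 3.0.

μ₀ = 3.0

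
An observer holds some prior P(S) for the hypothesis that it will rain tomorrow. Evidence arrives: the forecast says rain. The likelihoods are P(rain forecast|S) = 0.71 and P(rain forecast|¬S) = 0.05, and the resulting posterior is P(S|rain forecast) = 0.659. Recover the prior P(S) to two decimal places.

In odds form, posterior odds = prior odds × likelihood ratio, so prior odds = posterior odds ÷ LR.
Posterior odds = 0.659/(1−0.659) = 1.9326. LR = 0.71/0.05 = 14.2000.
Prior odds = 1.9326/14.2000 = 0.1361, so P(S) = 0.1361/(1+0.1361) ≈ 0.12.

P(S) = 0.12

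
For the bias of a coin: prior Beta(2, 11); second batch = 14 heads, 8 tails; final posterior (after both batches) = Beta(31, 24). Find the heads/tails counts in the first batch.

15 heads and 5 tails

Because Beta–binomial updating is additive in the counts, the combined data contributed (α_post−α_prior, β_post−β_prior) successes and failures.
Total across both batches: 31−2=29 heads, 24−11=13 tails.
Subtract the second batch: 29−14=15 heads and 13−8=5 tails.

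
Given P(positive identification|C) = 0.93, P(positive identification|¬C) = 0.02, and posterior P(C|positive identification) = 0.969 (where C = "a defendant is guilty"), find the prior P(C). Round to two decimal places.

P(C) = 0.40

Bayes' rule in odds form gives O(C|E) = O(C)·[P(E|C)/P(E|¬C)], hence O(C) = O(C|E)/LR.
Posterior odds = 0.969/(1−0.969) = 31.2581. LR = 0.93/0.02 = 46.5000.
Prior odds = 31.2581/46.5000 = 0.6722, so P(C) = 0.6722/(1+0.6722) ≈ 0.40.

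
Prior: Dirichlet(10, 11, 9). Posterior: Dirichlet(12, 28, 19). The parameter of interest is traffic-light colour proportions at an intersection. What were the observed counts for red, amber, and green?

For a Dirichlet(α) prior with multinomial counts c, the posterior is Dirichlet(α + c) componentwise.
Counts are posterior − prior componentwise: 12−10=2, 28−11=17, 19−9=10.

counts (2, 17, 10)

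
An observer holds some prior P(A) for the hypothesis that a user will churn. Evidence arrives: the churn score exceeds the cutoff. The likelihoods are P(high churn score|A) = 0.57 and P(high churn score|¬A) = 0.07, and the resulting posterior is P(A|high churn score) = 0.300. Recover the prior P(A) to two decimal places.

P(A) = 0.05

In odds form, posterior odds = prior odds × likelihood ratio, so prior odds = posterior odds ÷ LR.
Posterior odds = 0.300/(1−0.300) = 0.4286. LR = 0.57/0.07 = 8.1429.
Prior odds = 0.4286/8.1429 = 0.0526, so P(A) = 0.0526/(1+0.0526) ≈ 0.05.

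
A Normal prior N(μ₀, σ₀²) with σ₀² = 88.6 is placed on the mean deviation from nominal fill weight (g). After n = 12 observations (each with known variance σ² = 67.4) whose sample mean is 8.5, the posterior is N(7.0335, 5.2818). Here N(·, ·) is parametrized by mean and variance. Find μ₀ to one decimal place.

With known observation variance, the Normal–Normal posterior has precision τ_n = τ₀ + n/σ² and mean μ_n = (τ₀μ₀ + (n/σ²)x̄)/τ_n.
Here τ₀ = 1/88.6 = 0.011287 and τ_data = 12/67.4 = 0.178042, so τ_n = 0.189329.
Rearranging for μ₀: μ₀ = (μ_n·τ_n − τ_data·x̄)/τ₀ = (7.0335·0.189329 − 0.178042·8.5) / 0.011287 = -0.181711/0.011287 ≈ -16.1.

μ₀ = -16.1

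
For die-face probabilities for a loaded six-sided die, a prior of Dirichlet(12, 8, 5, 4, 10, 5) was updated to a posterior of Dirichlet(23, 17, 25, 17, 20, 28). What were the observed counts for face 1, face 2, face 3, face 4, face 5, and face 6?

counts (11, 9, 20, 13, 10, 23)

For a Dirichlet(α) prior with multinomial counts c, the posterior is Dirichlet(α + c) componentwise.
Counts are posterior − prior componentwise: 23−12=11, 17−8=9, 25−5=20, 17−4=13, 20−10=10, 28−5=23.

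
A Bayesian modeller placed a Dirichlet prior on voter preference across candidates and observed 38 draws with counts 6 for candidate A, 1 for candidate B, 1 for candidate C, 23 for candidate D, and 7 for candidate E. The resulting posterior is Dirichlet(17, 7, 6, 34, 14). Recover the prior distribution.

Dirichlet(11, 6, 5, 11, 7)

For a Dirichlet(α) prior with multinomial counts c, the posterior is Dirichlet(α + c) componentwise.
Subtract each count from the matching posterior parameter: 17−6=11, 7−1=6, 6−1=5, 34−23=11, 14−7=7.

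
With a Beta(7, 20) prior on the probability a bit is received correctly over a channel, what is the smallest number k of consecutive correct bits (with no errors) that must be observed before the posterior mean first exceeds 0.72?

After k correct bits and 0 errors the posterior is Beta(7+k, 20), with mean (7+k)/(7+20+k).
Set (7+k)/(27+k) > 0.72 and solve: k > (0.72·27 − 7)/(1 − 0.72) = 44.429.
The smallest integer exceeding 44.429 is 45.

k = 45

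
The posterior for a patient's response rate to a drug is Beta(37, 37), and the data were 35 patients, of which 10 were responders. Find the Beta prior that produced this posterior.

Beta is conjugate to the binomial likelihood: posterior = Beta(a+s, b+f).
So a = 37 − 10 = 27 and b = 37 − 25 = 12.

Beta(27, 12)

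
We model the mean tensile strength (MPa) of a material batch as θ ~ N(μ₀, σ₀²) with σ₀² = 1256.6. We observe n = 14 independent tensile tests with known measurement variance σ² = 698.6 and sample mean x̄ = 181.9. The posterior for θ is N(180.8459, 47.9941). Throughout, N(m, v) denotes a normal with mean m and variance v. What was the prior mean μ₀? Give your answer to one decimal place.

μ₀ = 154.3

With known observation variance, the Normal–Normal posterior has precision τ_n = τ₀ + n/σ² and mean μ_n = (τ₀μ₀ + (n/σ²)x̄)/τ_n.
Here τ₀ = 1/1256.6 = 0.000796 and τ_data = 14/698.6 = 0.020040, so τ_n = 0.020836.
Rearranging for μ₀: μ₀ = (μ_n·τ_n − τ_data·x̄)/τ₀ = (180.8459·0.020836 − 0.020040·181.9) / 0.000796 = 0.122829/0.000796 ≈ 154.3.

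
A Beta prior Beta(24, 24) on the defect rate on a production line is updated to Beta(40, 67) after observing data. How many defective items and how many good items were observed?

16 defective items and 43 good items

Beta is conjugate to the binomial likelihood: posterior = Beta(α+s, β+f).
So s = 40 − 24 = 16 and f = 67 − 24 = 43.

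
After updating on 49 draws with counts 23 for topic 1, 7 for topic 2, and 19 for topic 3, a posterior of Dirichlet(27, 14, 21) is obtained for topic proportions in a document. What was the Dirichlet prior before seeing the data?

Dirichlet(4, 7, 2)

For a Dirichlet(α) prior with multinomial counts c, the posterior is Dirichlet(α + c) componentwise.
Subtract each count from the matching posterior parameter: 27−23=4, 14−7=7, 21−19=2.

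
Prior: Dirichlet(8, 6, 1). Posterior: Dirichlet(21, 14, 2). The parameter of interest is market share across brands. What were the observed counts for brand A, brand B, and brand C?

For a Dirichlet(α) prior with multinomial counts c, the posterior is Dirichlet(α + c) componentwise.
Counts are posterior − prior componentwise: 21−8=13, 14−6=8, 2−1=1.

counts (13, 8, 1)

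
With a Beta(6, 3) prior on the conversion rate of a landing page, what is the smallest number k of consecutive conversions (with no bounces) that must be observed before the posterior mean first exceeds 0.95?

k = 52

After k conversions and 0 bounces the posterior is Beta(6+k, 3), with mean (6+k)/(6+3+k).
Set (6+k)/(9+k) > 0.95 and solve: k > (0.95·9 − 6)/(1 − 0.95) = 51.000.
The smallest integer exceeding 51.000 is 52, and checking k=52: (58)/(61) = 0.9508 > 0.95.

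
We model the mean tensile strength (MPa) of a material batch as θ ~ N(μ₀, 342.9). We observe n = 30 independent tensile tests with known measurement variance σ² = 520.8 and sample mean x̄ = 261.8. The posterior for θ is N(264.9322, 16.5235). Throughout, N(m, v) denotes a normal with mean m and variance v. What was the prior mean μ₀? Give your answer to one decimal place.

The posterior mean is a precision-weighted average: μ_n = (τ₀μ₀ + τ_data·x̄)/(τ₀+τ_data), with τ₀=1/σ₀² and τ_data=n/σ².
Here τ₀ = 1/342.9 = 0.002916 and τ_data = 30/520.8 = 0.057604, so τ_n = 0.060520.
Rearranging for μ₀: μ₀ = (μ_n·τ_n − τ_data·x̄)/τ₀ = (264.9322·0.060520 − 0.057604·261.8) / 0.002916 = 0.952970/0.002916 ≈ 326.8.

μ₀ = 326.8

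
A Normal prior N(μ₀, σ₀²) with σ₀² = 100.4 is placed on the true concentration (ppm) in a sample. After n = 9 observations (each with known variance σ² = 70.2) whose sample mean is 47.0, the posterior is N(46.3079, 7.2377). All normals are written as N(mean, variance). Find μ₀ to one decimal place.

μ₀ = 37.4

The posterior mean is a precision-weighted average: μ_n = (τ₀μ₀ + τ_data·x̄)/(τ₀+τ_data), with τ₀=1/σ₀² and τ_data=n/σ².
Here τ₀ = 1/100.4 = 0.009960 and τ_data = 9/70.2 = 0.128205, so τ_n = 0.138165.
Rearranging for μ₀: μ₀ = (μ_n·τ_n − τ_data·x̄)/τ₀ = (46.3079·0.138165 − 0.128205·47.0) / 0.009960 = 0.372496/0.009960 ≈ 37.4.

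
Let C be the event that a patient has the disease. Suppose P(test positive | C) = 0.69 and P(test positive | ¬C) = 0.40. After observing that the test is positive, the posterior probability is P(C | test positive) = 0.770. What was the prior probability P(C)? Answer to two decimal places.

Bayes' rule in odds form gives O(C|E) = O(C)·[P(E|C)/P(E|¬C)], hence O(C) = O(C|E)/LR.
Posterior odds = 0.770/(1−0.770) = 3.3478. LR = 0.69/0.40 = 1.7250.
Prior odds = 3.3478/1.7250 = 1.9408, so P(C) = 1.9408/(1+1.9408) ≈ 0.66.

P(C) = 0.66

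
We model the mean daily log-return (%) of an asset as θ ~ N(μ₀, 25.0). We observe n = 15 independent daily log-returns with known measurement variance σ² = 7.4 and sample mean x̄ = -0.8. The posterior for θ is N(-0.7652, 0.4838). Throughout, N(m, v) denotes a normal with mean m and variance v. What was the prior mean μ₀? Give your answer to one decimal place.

μ₀ = 1.0

The posterior mean is a precision-weighted average: μ_n = (τ₀μ₀ + τ_data·x̄)/(τ₀+τ_data), with τ₀=1/σ₀² and τ_data=n/σ².
Here τ₀ = 1/25.0 = 0.040000 and τ_data = 15/7.4 = 2.027027, so τ_n = 2.067027.
Rearranging for μ₀: μ₀ = (μ_n·τ_n − τ_data·x̄)/τ₀ = (-0.7652·2.067027 − 2.027027·-0.8) / 0.040000 = 0.039933/0.040000 ≈ 1.0.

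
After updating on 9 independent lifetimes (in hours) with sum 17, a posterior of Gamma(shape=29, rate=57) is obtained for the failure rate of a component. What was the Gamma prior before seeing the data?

Gamma(shape=20, rate=40)

Gamma–exponential conjugacy: posterior shape = α + n, posterior rate = β + Σtᵢ.
So α = 29 − 9 = 20 and β = 57 − 17 = 40.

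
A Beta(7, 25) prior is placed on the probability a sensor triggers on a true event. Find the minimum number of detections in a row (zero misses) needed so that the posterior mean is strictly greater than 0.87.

After k detections and 0 misses the posterior is Beta(7+k, 25), with mean (7+k)/(7+25+k).
Set (7+k)/(32+k) > 0.87 and solve: k > (0.87·32 − 7)/(1 − 0.87) = 160.308.
The smallest integer exceeding 160.308 is 161, and checking k=161: (168)/(193) = 0.8705 > 0.87.

k = 161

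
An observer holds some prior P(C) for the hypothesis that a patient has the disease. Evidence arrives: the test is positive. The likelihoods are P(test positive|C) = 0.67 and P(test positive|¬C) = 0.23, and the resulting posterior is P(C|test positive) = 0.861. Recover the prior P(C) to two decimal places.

P(C) = 0.68

Bayes' rule in odds form gives O(C|E) = O(C)·[P(E|C)/P(E|¬C)], hence O(C) = O(C|E)/LR.
Posterior odds = 0.861/(1−0.861) = 6.1942. LR = 0.67/0.23 = 2.9130.
Prior odds = 6.1942/2.9130 = 2.1264, so P(C) = 2.1264/(1+2.1264) ≈ 0.68.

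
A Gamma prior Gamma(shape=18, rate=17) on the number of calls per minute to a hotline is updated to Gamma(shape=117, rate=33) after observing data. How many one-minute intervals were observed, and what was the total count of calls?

A Gamma(α, β) prior (rate parametrization) on a Poisson rate with n observations summing to S gives posterior Gamma(α+S, β+n).
Matching: Σxᵢ = 117 − 18 = 99 and n = 33 − 17 = 16.

n = 16 one-minute intervals with total 99 calls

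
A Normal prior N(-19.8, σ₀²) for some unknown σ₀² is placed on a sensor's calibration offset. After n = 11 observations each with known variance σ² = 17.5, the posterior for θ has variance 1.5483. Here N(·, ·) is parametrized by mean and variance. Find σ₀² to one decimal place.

For the Normal–Normal model with known σ², precisions add: τ_n = τ₀ + n/σ².
So 1/σ₀² = 1/1.5483 − 11/17.5 = 0.645870 − 0.628571 = 0.017299.
Hence σ₀² = 1/0.017299 ≈ 57.8.

σ₀² = 57.8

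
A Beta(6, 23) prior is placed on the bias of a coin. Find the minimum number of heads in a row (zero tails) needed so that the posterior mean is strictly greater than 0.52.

After k heads and 0 tails the posterior is Beta(6+k, 23), with mean (6+k)/(6+23+k).
Set (6+k)/(29+k) > 0.52 and solve: k > (0.52·29 − 6)/(1 − 0.52) = 18.917.
The smallest integer exceeding 18.917 is 19.

k = 19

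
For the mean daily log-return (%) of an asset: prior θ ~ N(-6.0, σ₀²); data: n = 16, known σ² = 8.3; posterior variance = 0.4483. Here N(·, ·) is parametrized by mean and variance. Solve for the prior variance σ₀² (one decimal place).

σ₀² = 3.3

Posterior precision equals prior precision plus data precision: 1/σ_n² = 1/σ₀² + n/σ².
So 1/σ₀² = 1/0.4483 − 16/8.3 = 2.230649 − 1.927711 = 0.302938.
Hence σ₀² = 1/0.302938 ≈ 3.3.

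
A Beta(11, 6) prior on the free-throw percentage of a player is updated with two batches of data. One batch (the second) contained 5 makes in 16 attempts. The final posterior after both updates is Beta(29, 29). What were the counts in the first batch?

13 makes and 12 misses

Sequential conjugate updates are equivalent to a single update on the pooled data, so total successes = posterior α − prior α and total failures = posterior β − prior β.
Total across both batches: 29−11=18 makes, 29−6=23 misses.
Subtract the second batch: 18−5=13 makes and 23−11=12 misses.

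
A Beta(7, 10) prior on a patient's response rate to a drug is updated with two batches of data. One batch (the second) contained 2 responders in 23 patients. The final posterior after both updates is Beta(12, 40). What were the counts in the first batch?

Because Beta–binomial updating is additive in the counts, the combined data contributed (α_post−α_prior, β_post−β_prior) successes and failures.
Total across both batches: 12−7=5 responders, 40−10=30 non-responders.
Subtract the second batch: 5−2=3 responders and 30−21=9 non-responders.

3 responders and 9 non-responders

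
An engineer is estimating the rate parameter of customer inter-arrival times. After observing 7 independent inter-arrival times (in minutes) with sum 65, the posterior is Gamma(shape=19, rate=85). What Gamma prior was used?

For an exponential likelihood with a Gamma(α, β) prior on the rate, n observations with total T give posterior Gamma(α+n, β+T).
So α = 19 − 7 = 12 and β = 85 − 65 = 20.

Gamma(shape=12, rate=20)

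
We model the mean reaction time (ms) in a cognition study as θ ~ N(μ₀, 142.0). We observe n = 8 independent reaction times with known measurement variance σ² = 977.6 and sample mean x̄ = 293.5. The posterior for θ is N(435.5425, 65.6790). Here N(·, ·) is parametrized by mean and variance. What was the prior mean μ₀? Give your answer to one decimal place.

μ₀ = 600.6

With known observation variance, the Normal–Normal posterior has precision τ_n = τ₀ + n/σ² and mean μ_n = (τ₀μ₀ + (n/σ²)x̄)/τ_n.
Here τ₀ = 1/142.0 = 0.007042 and τ_data = 8/977.6 = 0.008183, so τ_n = 0.015225.
Rearranging for μ₀: μ₀ = (μ_n·τ_n − τ_data·x̄)/τ₀ = (435.5425·0.015225 − 0.008183·293.5) / 0.007042 = 4.229424/0.007042 ≈ 600.6.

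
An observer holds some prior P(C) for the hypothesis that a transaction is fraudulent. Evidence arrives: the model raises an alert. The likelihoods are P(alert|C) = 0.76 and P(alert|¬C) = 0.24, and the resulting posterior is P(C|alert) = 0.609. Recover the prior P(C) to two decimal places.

P(C) = 0.33

Bayes' rule in odds form gives O(C|E) = O(C)·[P(E|C)/P(E|¬C)], hence O(C) = O(C|E)/LR.
Posterior odds = 0.609/(1−0.609) = 1.5575. LR = 0.76/0.24 = 3.1667.
Prior odds = 1.5575/3.1667 = 0.4918, so P(C) = 0.4918/(1+0.4918) ≈ 0.33.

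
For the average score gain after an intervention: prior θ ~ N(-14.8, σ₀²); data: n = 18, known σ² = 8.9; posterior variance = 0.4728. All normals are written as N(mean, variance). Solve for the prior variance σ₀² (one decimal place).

σ₀² = 10.8

Posterior precision equals prior precision plus data precision: 1/σ_n² = 1/σ₀² + n/σ².
So 1/σ₀² = 1/0.4728 − 18/8.9 = 2.115059 − 2.022472 = 0.092587.
Hence σ₀² = 1/0.092587 ≈ 10.8.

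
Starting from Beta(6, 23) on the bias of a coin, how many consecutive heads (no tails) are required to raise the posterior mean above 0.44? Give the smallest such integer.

k = 13

After k heads and 0 tails the posterior is Beta(6+k, 23), with mean (6+k)/(6+23+k).
Set (6+k)/(29+k) > 0.44 and solve: k > (0.44·29 − 6)/(1 − 0.44) = 12.071.
The smallest integer exceeding 12.071 is 13, and checking k=13: (19)/(42) = 0.4524 > 0.44.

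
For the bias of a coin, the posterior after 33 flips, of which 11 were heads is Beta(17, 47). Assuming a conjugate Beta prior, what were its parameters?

Beta(6, 25)

Under Beta–binomial conjugacy the posterior parameters are (a+s, b+f).
So a = 17 − 11 = 6 and b = 47 − 22 = 25.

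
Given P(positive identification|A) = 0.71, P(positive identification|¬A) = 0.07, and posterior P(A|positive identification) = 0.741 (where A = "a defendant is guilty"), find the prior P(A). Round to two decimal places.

In odds form, posterior odds = prior odds × likelihood ratio, so prior odds = posterior odds ÷ LR.
Posterior odds = 0.741/(1−0.741) = 2.8610. LR = 0.71/0.07 = 10.1429.
Prior odds = 2.8610/10.1429 = 0.2821, so P(A) = 0.2821/(1+0.2821) ≈ 0.22.

P(A) = 0.22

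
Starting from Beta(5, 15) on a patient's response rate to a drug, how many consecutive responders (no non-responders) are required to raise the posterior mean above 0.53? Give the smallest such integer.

k = 12

After k responders and 0 non-responders the posterior is Beta(5+k, 15), with mean (5+k)/(5+15+k).
Set (5+k)/(20+k) > 0.53 and solve: k > (0.53·20 − 5)/(1 − 0.53) = 11.915.
The smallest integer exceeding 11.915 is 12, and checking k=12: (17)/(32) = 0.5312 > 0.53.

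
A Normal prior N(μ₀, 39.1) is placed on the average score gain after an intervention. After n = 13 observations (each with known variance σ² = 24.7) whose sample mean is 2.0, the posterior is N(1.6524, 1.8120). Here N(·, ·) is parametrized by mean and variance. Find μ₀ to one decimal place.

With known observation variance, the Normal–Normal posterior has precision τ_n = τ₀ + n/σ² and mean μ_n = (τ₀μ₀ + (n/σ²)x̄)/τ_n.
Here τ₀ = 1/39.1 = 0.025575 and τ_data = 13/24.7 = 0.526316, so τ_n = 0.551891.
Rearranging for μ₀: μ₀ = (μ_n·τ_n − τ_data·x̄)/τ₀ = (1.6524·0.551891 − 0.526316·2.0) / 0.025575 = -0.140687/0.025575 ≈ -5.5.

μ₀ = -5.5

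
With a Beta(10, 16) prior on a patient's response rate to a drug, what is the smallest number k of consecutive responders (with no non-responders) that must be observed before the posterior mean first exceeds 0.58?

After k responders and 0 non-responders the posterior is Beta(10+k, 16), with mean (10+k)/(10+16+k).
Set (10+k)/(26+k) > 0.58 and solve: k > (0.58·26 − 10)/(1 − 0.58) = 12.095.
The smallest integer exceeding 12.095 is 13, and checking k=13: (23)/(39) = 0.5897 > 0.58.

k = 13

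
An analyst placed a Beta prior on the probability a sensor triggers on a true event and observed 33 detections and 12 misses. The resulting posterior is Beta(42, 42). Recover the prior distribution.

Beta is conjugate to the binomial likelihood: posterior = Beta(a+s, b+f).
Subtract the data counts: 42−33=9, 42−12=30.

Beta(9, 30)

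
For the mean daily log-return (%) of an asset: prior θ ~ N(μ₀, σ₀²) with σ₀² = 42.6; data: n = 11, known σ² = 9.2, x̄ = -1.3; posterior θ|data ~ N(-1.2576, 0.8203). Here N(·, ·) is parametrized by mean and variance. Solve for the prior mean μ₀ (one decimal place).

The posterior mean is a precision-weighted average: μ_n = (τ₀μ₀ + τ_data·x̄)/(τ₀+τ_data), with τ₀=1/σ₀² and τ_data=n/σ².
Here τ₀ = 1/42.6 = 0.023474 and τ_data = 11/9.2 = 1.195652, so τ_n = 1.219126.
Rearranging for μ₀: μ₀ = (μ_n·τ_n − τ_data·x̄)/τ₀ = (-1.2576·1.219126 − 1.195652·-1.3) / 0.023474 = 0.021175/0.023474 ≈ 0.9.

μ₀ = 0.9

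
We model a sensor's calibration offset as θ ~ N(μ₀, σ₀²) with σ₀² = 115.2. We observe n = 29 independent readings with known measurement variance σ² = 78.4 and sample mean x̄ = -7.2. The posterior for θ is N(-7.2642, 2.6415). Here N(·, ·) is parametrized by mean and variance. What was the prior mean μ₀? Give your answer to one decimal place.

μ₀ = -10.0

The posterior mean is a precision-weighted average: μ_n = (τ₀μ₀ + τ_data·x̄)/(τ₀+τ_data), with τ₀=1/σ₀² and τ_data=n/σ².
Here τ₀ = 1/115.2 = 0.008681 and τ_data = 29/78.4 = 0.369898, so τ_n = 0.378579.
Rearranging for μ₀: μ₀ = (μ_n·τ_n − τ_data·x̄)/τ₀ = (-7.2642·0.378579 − 0.369898·-7.2) / 0.008681 = -0.086808/0.008681 ≈ -10.0.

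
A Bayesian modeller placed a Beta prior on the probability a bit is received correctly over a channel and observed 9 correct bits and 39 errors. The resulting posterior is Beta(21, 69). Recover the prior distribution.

Beta(12, 30)

Under Beta–binomial conjugacy the posterior parameters are (α+s, β+f).
So α = 21 − 9 = 12 and β = 69 − 39 = 30.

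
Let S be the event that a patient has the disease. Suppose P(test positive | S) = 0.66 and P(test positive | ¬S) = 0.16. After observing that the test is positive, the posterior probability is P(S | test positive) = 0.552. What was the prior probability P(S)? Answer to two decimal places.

P(S) = 0.23

In odds form, posterior odds = prior odds × likelihood ratio, so prior odds = posterior odds ÷ LR.
Posterior odds = 0.552/(1−0.552) = 1.2321. LR = 0.66/0.16 = 4.1250.
Prior odds = 1.2321/4.1250 = 0.2987, so P(S) = 0.2987/(1+0.2987) ≈ 0.23.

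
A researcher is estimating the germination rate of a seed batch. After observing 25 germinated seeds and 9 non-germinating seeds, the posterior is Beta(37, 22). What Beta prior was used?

Beta is conjugate to the binomial likelihood: posterior = Beta(α+s, β+f).
Subtract the data counts: 37−25=12, 22−9=13.

Beta(12, 13)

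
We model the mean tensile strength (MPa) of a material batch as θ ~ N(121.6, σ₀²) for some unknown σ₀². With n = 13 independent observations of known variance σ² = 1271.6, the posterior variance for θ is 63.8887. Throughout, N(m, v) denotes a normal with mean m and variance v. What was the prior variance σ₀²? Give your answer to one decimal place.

σ₀² = 184.2

Posterior precision equals prior precision plus data precision: 1/σ_n² = 1/σ₀² + n/σ².
So 1/σ₀² = 1/63.8887 − 13/1271.6 = 0.015652 − 0.010223 = 0.005429.
Hence σ₀² = 1/0.005429 ≈ 184.2.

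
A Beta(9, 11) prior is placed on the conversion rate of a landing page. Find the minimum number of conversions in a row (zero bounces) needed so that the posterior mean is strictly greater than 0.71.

k = 18

After k conversions and 0 bounces the posterior is Beta(9+k, 11), with mean (9+k)/(9+11+k).
Set (9+k)/(20+k) > 0.71 and solve: k > (0.71·20 − 9)/(1 − 0.71) = 17.931.
The smallest integer exceeding 17.931 is 18, and checking k=18: (27)/(38) = 0.7105 > 0.71.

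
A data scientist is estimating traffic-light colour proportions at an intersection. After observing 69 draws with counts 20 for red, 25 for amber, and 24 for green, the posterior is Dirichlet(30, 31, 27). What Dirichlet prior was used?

For a Dirichlet(α) prior with multinomial counts c, the posterior is Dirichlet(α + c) componentwise.
Subtract each count from the matching posterior parameter: 30−20=10, 31−25=6, 27−24=3.

Dirichlet(10, 6, 3)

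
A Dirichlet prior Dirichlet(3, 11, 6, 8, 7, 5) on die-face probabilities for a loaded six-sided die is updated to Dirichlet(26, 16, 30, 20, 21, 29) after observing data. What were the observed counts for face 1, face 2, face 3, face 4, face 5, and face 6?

For a Dirichlet(α) prior with multinomial counts c, the posterior is Dirichlet(α + c) componentwise.
Counts are posterior − prior componentwise: 26−3=23, 16−11=5, 30−6=24, 20−8=12, 21−7=14, 29−5=24.

counts (23, 5, 24, 12, 14, 24)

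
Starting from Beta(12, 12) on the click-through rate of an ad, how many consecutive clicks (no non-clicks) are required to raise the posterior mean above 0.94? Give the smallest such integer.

k = 177

After k clicks and 0 non-clicks the posterior is Beta(12+k, 12), with mean (12+k)/(12+12+k).
Set (12+k)/(24+k) > 0.94 and solve: k > (0.94·24 − 12)/(1 − 0.94) = 176.000.
The smallest integer exceeding 176.000 is 177.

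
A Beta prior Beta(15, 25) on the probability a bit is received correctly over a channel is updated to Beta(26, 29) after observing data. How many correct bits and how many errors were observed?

11 correct bits and 4 errors

Under Beta–binomial conjugacy the posterior parameters are (a+s, b+f).
So s = 26 − 15 = 11 and f = 29 − 25 = 4.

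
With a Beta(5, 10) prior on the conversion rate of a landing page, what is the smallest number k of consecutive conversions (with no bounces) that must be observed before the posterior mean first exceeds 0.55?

After k conversions and 0 bounces the posterior is Beta(5+k, 10), with mean (5+k)/(5+10+k).
Set (5+k)/(15+k) > 0.55 and solve: k > (0.55·15 − 5)/(1 − 0.55) = 7.222.
The smallest integer exceeding 7.222 is 8, and checking k=8: (13)/(23) = 0.5652 > 0.55.

k = 8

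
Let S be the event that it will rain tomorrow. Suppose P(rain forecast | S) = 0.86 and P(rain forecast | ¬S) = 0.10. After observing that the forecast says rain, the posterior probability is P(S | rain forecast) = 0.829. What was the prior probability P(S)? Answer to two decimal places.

Bayes' rule in odds form gives O(S|E) = O(S)·[P(E|S)/P(E|¬S)], hence O(S) = O(S|E)/LR.
Posterior odds = 0.829/(1−0.829) = 4.8480. LR = 0.86/0.10 = 8.6000.
Prior odds = 4.8480/8.6000 = 0.5637, so P(S) = 0.5637/(1+0.5637) ≈ 0.36.

P(S) = 0.36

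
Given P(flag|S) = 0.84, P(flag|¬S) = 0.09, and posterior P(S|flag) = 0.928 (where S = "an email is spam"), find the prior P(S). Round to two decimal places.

P(S) = 0.58

In odds form, posterior odds = prior odds × likelihood ratio, so prior odds = posterior odds ÷ LR.
Posterior odds = 0.928/(1−0.928) = 12.8889. LR = 0.84/0.09 = 9.3333.
Prior odds = 12.8889/9.3333 = 1.3810, so P(S) = 1.3810/(1+1.3810) ≈ 0.58.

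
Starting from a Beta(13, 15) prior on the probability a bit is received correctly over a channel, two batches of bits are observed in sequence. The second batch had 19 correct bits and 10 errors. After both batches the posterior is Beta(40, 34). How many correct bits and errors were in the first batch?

8 correct bits and 9 errors

Sequential conjugate updates are equivalent to a single update on the pooled data, so total successes = posterior α − prior α and total failures = posterior β − prior β.
Total across both batches: 40−13=27 correct bits, 34−15=19 errors.
Subtract the second batch: 27−19=8 correct bits and 19−10=9 errors.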